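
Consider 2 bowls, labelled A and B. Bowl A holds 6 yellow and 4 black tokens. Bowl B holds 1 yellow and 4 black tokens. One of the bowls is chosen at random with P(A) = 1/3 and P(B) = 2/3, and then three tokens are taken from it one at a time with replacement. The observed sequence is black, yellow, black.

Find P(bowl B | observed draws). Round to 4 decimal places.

For each hypothesis, P(data | H) works out to: P(data | bowl A) = (4/10)(6/10)(4/10) = 12/125; P(data | bowl B) = (4/5)(1/5)(4/5) = 16/125.
Multiplying each by its prior: 1/3 · 12/125 = 4/125, 2/3 · 16/125 = 32/375; these sum to 44/375.
By Bayes' rule, P(bowl B | data) = (32/375) / (44/375) = 8/11.

0.7273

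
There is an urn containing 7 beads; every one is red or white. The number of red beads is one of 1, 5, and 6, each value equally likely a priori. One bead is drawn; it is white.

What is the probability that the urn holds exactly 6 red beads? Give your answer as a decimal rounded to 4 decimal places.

0.1111

Compute the likelihood of this draw for each case: P(data | r = 1) = (6/7) = 6/7; P(data | r = 5) = (2/7) = 2/7; P(data | r = 6) = (1/7) = 1/7.
Multiplying each by its prior: 1/3 · 6/7 = 2/7, 1/3 · 2/7 = 2/21, 1/3 · 1/7 = 1/21; with total 3/7.
So P(r = 6 | data) = (1/21) / (3/7) = 1/9.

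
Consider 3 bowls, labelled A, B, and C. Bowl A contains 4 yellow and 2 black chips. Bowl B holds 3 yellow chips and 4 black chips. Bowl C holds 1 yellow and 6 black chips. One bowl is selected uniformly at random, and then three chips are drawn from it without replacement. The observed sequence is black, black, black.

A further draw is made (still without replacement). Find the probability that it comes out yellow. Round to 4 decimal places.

0.3333

Compute the likelihood of the observed sequence for each case: P(data | bowl A) = (2/6)(1/5)(0/4) = 0; P(data | bowl B) = (4/7)(3/6)(2/5) = 4/35; P(data | bowl C) = (6/7)(5/6)(4/5) = 4/7.
Weighting by the prior gives 1/3 · 0 = 0, 1/3 · 4/35 = 4/105, 1/3 · 4/7 = 4/21; with total 8/35.
The posterior is then P(bowl A | data) = 0, P(bowl B | data) = 1/6, P(bowl C | data) = 5/6.
The predictive probability is P(yellow next | data) = (3/4)(1/6) + (1/4)(5/6) = 1/3.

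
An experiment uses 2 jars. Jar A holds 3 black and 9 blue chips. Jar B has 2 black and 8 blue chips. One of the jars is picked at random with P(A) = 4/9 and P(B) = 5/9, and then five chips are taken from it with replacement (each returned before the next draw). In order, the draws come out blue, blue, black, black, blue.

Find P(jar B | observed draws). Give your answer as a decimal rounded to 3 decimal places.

0.493

For each hypothesis, P(data | H) works out to: P(data | jar A) = (9/12)(9/12)(3/12)(3/12)(9/12) = 0.026367; P(data | jar B) = (8/10)(8/10)(2/10)(2/10)(8/10) = 0.02048.
Weighting by the prior gives 4/9 · 0.026367 = 0.011719, 5/9 · 0.02048 = 0.011378; with total 0.023097.
So P(jar B | data) = (0.011378) / (0.023097) = 0.49262.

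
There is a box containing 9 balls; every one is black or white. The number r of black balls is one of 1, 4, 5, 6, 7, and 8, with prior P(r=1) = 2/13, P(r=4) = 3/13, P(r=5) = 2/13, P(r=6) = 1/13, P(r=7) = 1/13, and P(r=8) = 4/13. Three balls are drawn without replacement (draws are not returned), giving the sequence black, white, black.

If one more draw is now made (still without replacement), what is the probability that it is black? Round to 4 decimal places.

Under each hypothesis, the probability of the observed sequence is: P(data | r = 1) = (1/9)(8/8)(0/7) = 0; P(data | r = 4) = (4/9)(5/8)(3/7) = 5/42; P(data | r = 5) = (5/9)(4/8)(4/7) = 10/63; P(data | r = 6) = (6/9)(3/8)(5/7) = 5/28; P(data | r = 7) = (7/9)(2/8)(6/7) = 1/6; P(data | r = 8) = (8/9)(1/8)(7/7) = 1/9.
Multiplying each by its prior: 2/13 · 0 = 0, 3/13 · 5/42 = 5/182, 2/13 · 10/63 = 20/819, 1/13 · 5/28 = 5/364, 1/13 · 1/6 = 1/78, 4/13 · 1/9 = 4/117; these sum to 41/364.
Dividing through by the total gives posterior P(r = 1 | data) = 0, P(r = 4 | data) = 10/41, P(r = 5 | data) = 80/369, P(r = 6 | data) = 5/41, P(r = 7 | data) = 14/123, P(r = 8 | data) = 112/369.
The predictive probability is P(black next | data) = (1/3)(10/41) + (1/2)(80/369) + (2/3)(5/41) + (5/6)(14/123) + (1)(112/369) = 247/369.

0.6694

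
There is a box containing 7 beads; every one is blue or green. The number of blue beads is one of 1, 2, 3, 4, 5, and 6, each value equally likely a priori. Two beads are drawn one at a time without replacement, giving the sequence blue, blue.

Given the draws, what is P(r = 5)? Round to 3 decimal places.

0.286

Under each hypothesis, the probability of the observed sequence is: P(data | r = 1) = (1/7)(0/6) = 0; P(data | r = 2) = (2/7)(1/6) = 1/21; P(data | r = 3) = (3/7)(2/6) = 1/7; P(data | r = 4) = (4/7)(3/6) = 2/7; P(data | r = 5) = (5/7)(4/6) = 10/21; P(data | r = 6) = (6/7)(5/6) = 5/7.
Multiplying each by its prior: 1/6 · 0 = 0, 1/6 · 1/21 = 1/126, 1/6 · 1/7 = 1/42, 1/6 · 2/7 = 1/21, 1/6 · 10/21 = 5/63, 1/6 · 5/7 = 5/42; with total 5/18.
So P(r = 5 | data) = (5/63) / (5/18) = 2/7.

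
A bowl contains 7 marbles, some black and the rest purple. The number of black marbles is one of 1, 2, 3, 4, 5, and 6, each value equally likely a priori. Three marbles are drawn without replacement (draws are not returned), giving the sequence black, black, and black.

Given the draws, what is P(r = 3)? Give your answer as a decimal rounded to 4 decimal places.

0.0286

For each hypothesis, P(data | H) works out to: P(data | r = 1) = (1/7)(0/6) = 0; P(data | r = 2) = (2/7)(1/6)(0/5) = 0; P(data | r = 3) = (3/7)(2/6)(1/5) = 1/35; P(data | r = 4) = (4/7)(3/6)(2/5) = 4/35; P(data | r = 5) = (5/7)(4/6)(3/5) = 2/7; P(data | r = 6) = (6/7)(5/6)(4/5) = 4/7.
Weighting by the prior gives 1/6 · 0 = 0, 1/6 · 0 = 0, 1/6 · 1/35 = 1/210, 1/6 · 4/35 = 2/105, 1/6 · 2/7 = 1/21, 1/6 · 4/7 = 2/21; summing to 1/6.
Hence P(r = 3 | data) = (1/210) / (1/6) = 1/35.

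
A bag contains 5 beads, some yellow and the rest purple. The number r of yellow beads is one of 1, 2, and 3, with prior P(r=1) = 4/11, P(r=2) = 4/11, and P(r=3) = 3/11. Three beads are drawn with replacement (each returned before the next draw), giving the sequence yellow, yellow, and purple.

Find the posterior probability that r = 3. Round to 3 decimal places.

For each hypothesis, P(data | H) works out to: P(data | r = 1) = (1/5)(1/5)(4/5) = 0.032; P(data | r = 2) = (2/5)(2/5)(3/5) = 0.096; P(data | r = 3) = (3/5)(3/5)(2/5) = 0.144.
The prior-weighted likelihoods are 4/11 · 0.032 = 0.011636, 4/11 · 0.096 = 0.034909, 3/11 · 0.144 = 0.039273; summing to 0.085818.
By Bayes' rule, P(r = 3 | data) = (0.039273) / (0.085818) = 0.45763.

0.458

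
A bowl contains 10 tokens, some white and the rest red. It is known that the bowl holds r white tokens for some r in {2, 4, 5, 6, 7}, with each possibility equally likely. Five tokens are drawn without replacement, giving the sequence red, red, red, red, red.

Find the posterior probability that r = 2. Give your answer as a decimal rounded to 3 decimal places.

The likelihood of the observed sequence under each hypothesis: P(data | r = 2) = (8/10)(7/9)(6/8)(5/7)(4/6) = 0.22222; P(data | r = 4) = (6/10)(5/9)(4/8)(3/7)(2/6) = 0.02381; P(data | r = 5) = (5/10)(4/9)(3/8)(2/7)(1/6) = 0.0039683; P(data | r = 6) = (4/10)(3/9)(2/8)(1/7)(0/6) = 0; P(data | r = 7) = (3/10)(2/9)(1/8)(0/7) = 0.
The prior-weighted likelihoods are 1/5 · 0.22222 = 0.044444, 1/5 · 0.02381 = 0.0047619, 1/5 · 0.0039683 = 0.00079365, 1/5 · 0 = 0, 1/5 · 0 = 0; these sum to 0.05.
So P(r = 2 | data) = (0.044444) / (0.05) = 0.88889.

0.889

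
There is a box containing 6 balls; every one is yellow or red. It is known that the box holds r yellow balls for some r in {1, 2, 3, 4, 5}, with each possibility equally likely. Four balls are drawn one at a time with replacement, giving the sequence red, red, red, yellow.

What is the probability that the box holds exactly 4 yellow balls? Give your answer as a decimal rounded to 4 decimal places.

Under each hypothesis, the probability of the observed sequence is: P(data | r = 1) = (5/6)(5/6)(5/6)(1/6) = 0.096451; P(data | r = 2) = (4/6)(4/6)(4/6)(2/6) = 0.098765; P(data | r = 3) = (3/6)(3/6)(3/6)(3/6) = 0.0625; P(data | r = 4) = (2/6)(2/6)(2/6)(4/6) = 0.024691; P(data | r = 5) = (1/6)(1/6)(1/6)(5/6) = 0.003858.
The prior-weighted likelihoods are 1/5 · 0.096451 = 0.01929, 1/5 · 0.098765 = 0.019753, 1/5 · 0.0625 = 0.0125, 1/5 · 0.024691 = 0.0049383, 1/5 · 0.003858 = 0.0007716; with total 0.057253.
So P(r = 4 | data) = (0.0049383) / (0.057253) = 0.086253.

0.0863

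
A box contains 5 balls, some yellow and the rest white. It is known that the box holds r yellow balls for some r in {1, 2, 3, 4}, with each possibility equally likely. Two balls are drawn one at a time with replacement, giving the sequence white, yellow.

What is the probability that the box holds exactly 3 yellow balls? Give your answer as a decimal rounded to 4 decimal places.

For each hypothesis, P(data | H) works out to: P(data | r = 1) = (4/5)(1/5) = 4/25; P(data | r = 2) = (3/5)(2/5) = 6/25; P(data | r = 3) = (2/5)(3/5) = 6/25; P(data | r = 4) = (1/5)(4/5) = 4/25.
Weighting by the prior gives 1/4 · 4/25 = 1/25, 1/4 · 6/25 = 3/50, 1/4 · 6/25 = 3/50, 1/4 · 4/25 = 1/25; with total 1/5.
By Bayes' rule, P(r = 3 | data) = (3/50) / (1/5) = 3/10.

0.3000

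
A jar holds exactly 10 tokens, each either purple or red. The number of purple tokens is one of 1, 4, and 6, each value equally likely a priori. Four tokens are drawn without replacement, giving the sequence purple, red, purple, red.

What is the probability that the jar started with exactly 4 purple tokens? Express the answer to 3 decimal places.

Compute the likelihood of the observed sequence for each case: P(data | r = 1) = (1/10)(9/9)(0/8) = 0; P(data | r = 4) = (4/10)(6/9)(3/8)(5/7) = 1/14; P(data | r = 6) = (6/10)(4/9)(5/8)(3/7) = 1/14.
Multiplying each by its prior: 1/3 · 0 = 0, 1/3 · 1/14 = 1/42, 1/3 · 1/14 = 1/42; with total 1/21.
So P(r = 4 | data) = (1/42) / (1/21) = 1/2.

0.500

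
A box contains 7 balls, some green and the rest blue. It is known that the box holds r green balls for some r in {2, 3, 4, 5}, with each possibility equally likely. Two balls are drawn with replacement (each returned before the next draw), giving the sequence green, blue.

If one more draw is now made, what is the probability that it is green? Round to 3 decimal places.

0.500

Compute the likelihood of the observed sequence for each case: P(data | r = 2) = (2/7)(5/7) = 10/49; P(data | r = 3) = (3/7)(4/7) = 12/49; P(data | r = 4) = (4/7)(3/7) = 12/49; P(data | r = 5) = (5/7)(2/7) = 10/49.
Multiplying each by its prior: 1/4 · 10/49 = 5/98, 1/4 · 12/49 = 3/49, 1/4 · 12/49 = 3/49, 1/4 · 10/49 = 5/98; these sum to 11/49.
Normalising, the posterior is P(r = 2 | data) = 5/22, P(r = 3 | data) = 3/11, P(r = 4 | data) = 3/11, P(r = 5 | data) = 5/22.
The predictive probability is P(green next | data) = (2/7)(5/22) + (3/7)(3/11) + (4/7)(3/11) + (5/7)(5/22) = 1/2.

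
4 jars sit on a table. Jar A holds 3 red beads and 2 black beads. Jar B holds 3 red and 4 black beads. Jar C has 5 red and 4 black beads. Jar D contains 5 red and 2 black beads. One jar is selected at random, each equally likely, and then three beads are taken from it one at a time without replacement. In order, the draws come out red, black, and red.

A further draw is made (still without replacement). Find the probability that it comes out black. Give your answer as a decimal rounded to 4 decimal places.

0.4713

Under each hypothesis, the probability of the observed sequence is: P(data | jar A) = (3/5)(2/4)(2/3) = 0.2; P(data | jar B) = (3/7)(4/6)(2/5) = 0.11429; P(data | jar C) = (5/9)(4/8)(4/7) = 0.15873; P(data | jar D) = (5/7)(2/6)(4/5) = 0.19048.
Weighting by the prior gives 1/4 · 0.2 = 0.05, 1/4 · 0.11429 = 0.028571, 1/4 · 0.15873 = 0.039683, 1/4 · 0.19048 = 0.047619; with total 0.16587.
Dividing through by the total gives posterior P(jar A | data) = 0.30144, P(jar B | data) = 0.17225, P(jar C | data) = 0.23923, P(jar D | data) = 0.28708.
So P(black next | data) = Σ P(black next | H) P(H | data) = (1/2)(0.30144) + (3/4)(0.17225) + (1/2)(0.23923) + (1/4)(0.28708) = 0.47129.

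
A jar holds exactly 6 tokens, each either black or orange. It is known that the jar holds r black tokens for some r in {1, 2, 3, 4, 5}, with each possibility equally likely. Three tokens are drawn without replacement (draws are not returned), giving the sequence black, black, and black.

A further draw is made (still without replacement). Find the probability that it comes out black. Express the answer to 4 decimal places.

0.5333

For each hypothesis, P(data | H) works out to: P(data | r = 1) = (1/6)(0/5) = 0; P(data | r = 2) = (2/6)(1/5)(0/4) = 0; P(data | r = 3) = (3/6)(2/5)(1/4) = 1/20; P(data | r = 4) = (4/6)(3/5)(2/4) = 1/5; P(data | r = 5) = (5/6)(4/5)(3/4) = 1/2.
Multiplying each by its prior: 1/5 · 0 = 0, 1/5 · 0 = 0, 1/5 · 1/20 = 1/100, 1/5 · 1/5 = 1/25, 1/5 · 1/2 = 1/10; these sum to 3/20.
Dividing through by the total gives posterior P(r = 1 | data) = 0, P(r = 2 | data) = 0, P(r = 3 | data) = 1/15, P(r = 4 | data) = 4/15, P(r = 5 | data) = 2/3.
The predictive probability is P(black next | data) = (0)(1/15) + (1/3)(4/15) + (2/3)(2/3) = 8/15.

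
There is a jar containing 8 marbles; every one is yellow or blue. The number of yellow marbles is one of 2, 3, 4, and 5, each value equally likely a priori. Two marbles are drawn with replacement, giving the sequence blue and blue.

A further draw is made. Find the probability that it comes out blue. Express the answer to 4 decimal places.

The likelihood of the observed sequence under each hypothesis: P(data | r = 2) = (6/8)(6/8) = 9/16; P(data | r = 3) = (5/8)(5/8) = 25/64; P(data | r = 4) = (4/8)(4/8) = 1/4; P(data | r = 5) = (3/8)(3/8) = 9/64.
Weighting by the prior gives 1/4 · 9/16 = 9/64, 1/4 · 25/64 = 25/256, 1/4 · 1/4 = 1/16, 1/4 · 9/64 = 9/256; these sum to 43/128.
Dividing through by the total gives posterior P(r = 2 | data) = 18/43, P(r = 3 | data) = 25/86, P(r = 4 | data) = 8/43, P(r = 5 | data) = 9/86.
Averaging over the posterior, P(blue next | data) = (3/4)(18/43) + (5/8)(25/86) + (1/2)(8/43) + (3/8)(9/86) = 27/43.

0.6279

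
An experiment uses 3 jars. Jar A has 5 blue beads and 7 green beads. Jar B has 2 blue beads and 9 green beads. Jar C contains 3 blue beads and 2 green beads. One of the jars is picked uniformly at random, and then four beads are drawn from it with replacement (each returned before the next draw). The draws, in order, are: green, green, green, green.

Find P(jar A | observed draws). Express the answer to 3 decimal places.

For each hypothesis, P(data | H) works out to: P(data | jar A) = (7/12)(7/12)(7/12)(7/12) = 0.11579; P(data | jar B) = (9/11)(9/11)(9/11)(9/11) = 0.44813; P(data | jar C) = (2/5)(2/5)(2/5)(2/5) = 0.0256.
Multiplying each by its prior: 1/3 · 0.11579 = 0.038596, 1/3 · 0.44813 = 0.14938, 1/3 · 0.0256 = 0.0085333; with total 0.1965.
So P(jar A | data) = (0.038596) / (0.1965) = 0.19641.

0.196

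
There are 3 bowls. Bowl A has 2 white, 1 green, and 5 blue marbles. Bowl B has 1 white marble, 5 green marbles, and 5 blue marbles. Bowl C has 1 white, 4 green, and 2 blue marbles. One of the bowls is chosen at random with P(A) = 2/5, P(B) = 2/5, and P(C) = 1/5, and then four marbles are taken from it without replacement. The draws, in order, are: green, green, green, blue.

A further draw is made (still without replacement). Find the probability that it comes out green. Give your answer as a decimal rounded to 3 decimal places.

0.306

The likelihood of the observed sequence under each hypothesis: P(data | bowl A) = (1/8)(0/7) = 0; P(data | bowl B) = (5/11)(4/10)(3/9)(5/8) = 0.037879; P(data | bowl C) = (4/7)(3/6)(2/5)(2/4) = 0.057143.
The prior-weighted likelihoods are 2/5 · 0 = 0, 2/5 · 0.037879 = 0.015152, 1/5 · 0.057143 = 0.011429; these sum to 0.02658.
The posterior is then P(bowl A | data) = 0, P(bowl B | data) = 0.57003, P(bowl C | data) = 0.42997.
Averaging over the posterior, P(green next | data) = (2/7)(0.57003) + (1/3)(0.42997) = 0.30619.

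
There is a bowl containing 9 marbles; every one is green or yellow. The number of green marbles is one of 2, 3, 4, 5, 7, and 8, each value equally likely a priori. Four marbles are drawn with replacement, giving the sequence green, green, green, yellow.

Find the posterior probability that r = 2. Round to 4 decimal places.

For each hypothesis, P(data | H) works out to: P(data | r = 2) = (2/9)(2/9)(2/9)(7/9) = 0.0085353; P(data | r = 3) = (3/9)(3/9)(3/9)(6/9) = 0.024691; P(data | r = 4) = (4/9)(4/9)(4/9)(5/9) = 0.048773; P(data | r = 5) = (5/9)(5/9)(5/9)(4/9) = 0.076208; P(data | r = 7) = (7/9)(7/9)(7/9)(2/9) = 0.10456; P(data | r = 8) = (8/9)(8/9)(8/9)(1/9) = 0.078037.
The prior-weighted likelihoods are 1/6 · 0.0085353 = 0.0014225, 1/6 · 0.024691 = 0.0041152, 1/6 · 0.048773 = 0.0081288, 1/6 · 0.076208 = 0.012701, 1/6 · 0.10456 = 0.017426, 1/6 · 0.078037 = 0.013006; these sum to 0.0568.
By Bayes' rule, P(r = 2 | data) = (0.0014225) / (0.0568) = 0.025045.

0.0250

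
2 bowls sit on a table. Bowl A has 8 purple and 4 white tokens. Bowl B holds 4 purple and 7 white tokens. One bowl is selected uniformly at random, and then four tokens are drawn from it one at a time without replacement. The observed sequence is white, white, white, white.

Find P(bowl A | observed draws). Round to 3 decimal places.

Under each hypothesis, the probability of the observed sequence is: P(data | bowl A) = (4/12)(3/11)(2/10)(1/9) = 0.0020202; P(data | bowl B) = (7/11)(6/10)(5/9)(4/8) = 0.10606.
Weighting by the prior gives 1/2 · 0.0020202 = 0.0010101, 1/2 · 0.10606 = 0.05303; these sum to 0.05404.
So P(bowl A | data) = (0.0010101) / (0.05404) = 0.018692.

0.019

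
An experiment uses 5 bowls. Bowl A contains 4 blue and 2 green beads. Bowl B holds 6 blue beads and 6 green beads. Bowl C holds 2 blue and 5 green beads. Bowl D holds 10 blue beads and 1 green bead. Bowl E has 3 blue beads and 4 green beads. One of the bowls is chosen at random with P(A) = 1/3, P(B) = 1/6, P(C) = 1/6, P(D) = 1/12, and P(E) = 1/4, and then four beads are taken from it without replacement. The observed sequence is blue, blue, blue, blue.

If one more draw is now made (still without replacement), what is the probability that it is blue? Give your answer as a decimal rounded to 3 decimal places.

0.582

For each hypothesis, P(data | H) works out to: P(data | bowl A) = (4/6)(3/5)(2/4)(1/3) = 1/15; P(data | bowl B) = (6/12)(5/11)(4/10)(3/9) = 1/33; P(data | bowl C) = (2/7)(1/6)(0/5) = 0; P(data | bowl D) = (10/11)(9/10)(8/9)(7/8) = 7/11; P(data | bowl E) = (3/7)(2/6)(1/5)(0/4) = 0.
Weighting by the prior gives 1/3 · 1/15 = 1/45, 1/6 · 1/33 = 1/198, 1/6 · 0 = 0, 1/12 · 7/11 = 7/132, 1/4 · 0 = 0; summing to 53/660.
Normalising, the posterior is P(bowl A | data) = 44/159, P(bowl B | data) = 10/159, P(bowl C | data) = 0, P(bowl D | data) = 35/53, P(bowl E | data) = 0.
The predictive probability is P(blue next | data) = (0)(44/159) + (1/4)(10/159) + (6/7)(35/53) = 185/318.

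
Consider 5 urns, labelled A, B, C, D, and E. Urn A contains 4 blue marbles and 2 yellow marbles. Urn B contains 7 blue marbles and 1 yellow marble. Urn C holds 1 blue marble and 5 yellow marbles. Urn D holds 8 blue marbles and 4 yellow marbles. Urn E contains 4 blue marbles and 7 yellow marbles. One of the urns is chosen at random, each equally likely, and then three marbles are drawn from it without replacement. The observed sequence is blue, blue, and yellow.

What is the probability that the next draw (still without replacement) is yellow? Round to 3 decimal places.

0.322

The likelihood of the observed sequence under each hypothesis: P(data | urn A) = (4/6)(3/5)(2/4) = 1/5; P(data | urn B) = (7/8)(6/7)(1/6) = 1/8; P(data | urn C) = (1/6)(0/5) = 0; P(data | urn D) = (8/12)(7/11)(4/10) = 28/165; P(data | urn E) = (4/11)(3/10)(7/9) = 14/165.
The prior-weighted likelihoods are 1/5 · 1/5 = 1/25, 1/5 · 1/8 = 1/40, 1/5 · 0 = 0, 1/5 · 28/165 = 28/825, 1/5 · 14/165 = 14/825; these sum to 51/440.
Normalising, the posterior is P(urn A | data) = 88/255, P(urn B | data) = 11/51, P(urn C | data) = 0, P(urn D | data) = 224/765, P(urn E | data) = 112/765.
The predictive probability is P(yellow next | data) = (1/3)(88/255) + (0)(11/51) + (1/3)(224/765) + (3/4)(112/765) = 148/459.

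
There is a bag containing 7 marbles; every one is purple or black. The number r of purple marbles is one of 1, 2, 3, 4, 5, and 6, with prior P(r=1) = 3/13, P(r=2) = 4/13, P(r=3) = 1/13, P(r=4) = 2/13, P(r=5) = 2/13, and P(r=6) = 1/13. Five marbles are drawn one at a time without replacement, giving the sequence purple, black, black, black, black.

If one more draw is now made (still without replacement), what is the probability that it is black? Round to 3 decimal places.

The likelihood of the observed sequence under each hypothesis: P(data | r = 1) = (1/7)(6/6)(5/5)(4/4)(3/3) = 0.14286; P(data | r = 2) = (2/7)(5/6)(4/5)(3/4)(2/3) = 0.095238; P(data | r = 3) = (3/7)(4/6)(3/5)(2/4)(1/3) = 0.028571; P(data | r = 4) = (4/7)(3/6)(2/5)(1/4)(0/3) = 0; P(data | r = 5) = (5/7)(2/6)(1/5)(0/4) = 0; P(data | r = 6) = (6/7)(1/6)(0/5) = 0.
Multiplying each by its prior: 3/13 · 0.14286 = 0.032967, 4/13 · 0.095238 = 0.029304, 1/13 · 0.028571 = 0.0021978, 2/13 · 0 = 0, 2/13 · 0 = 0, 1/13 · 0 = 0; summing to 0.064469.
Dividing through by the total gives posterior P(r = 1 | data) = 0.51136, P(r = 2 | data) = 0.45455, P(r = 3 | data) = 0.034091, P(r = 4 | data) = 0, P(r = 5 | data) = 0, P(r = 6 | data) = 0.
The predictive probability is P(black next | data) = (1)(0.51136) + (1/2)(0.45455) + (0)(0.034091) = 0.73864.

0.739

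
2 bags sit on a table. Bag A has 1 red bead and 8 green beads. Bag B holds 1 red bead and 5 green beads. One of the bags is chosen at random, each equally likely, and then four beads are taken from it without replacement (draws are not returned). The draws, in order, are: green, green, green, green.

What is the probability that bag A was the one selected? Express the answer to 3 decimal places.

0.625

For each hypothesis, P(data | H) works out to: P(data | bag A) = (8/9)(7/8)(6/7)(5/6) = 5/9; P(data | bag B) = (5/6)(4/5)(3/4)(2/3) = 1/3.
Multiplying each by its prior: 1/2 · 5/9 = 5/18, 1/2 · 1/3 = 1/6; with total 4/9.
By Bayes' rule, P(bag A | data) = (5/18) / (4/9) = 5/8.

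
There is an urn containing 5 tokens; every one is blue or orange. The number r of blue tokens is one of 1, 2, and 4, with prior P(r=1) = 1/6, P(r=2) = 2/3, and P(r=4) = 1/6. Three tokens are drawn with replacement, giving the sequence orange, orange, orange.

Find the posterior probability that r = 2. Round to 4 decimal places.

For each hypothesis, P(data | H) works out to: P(data | r = 1) = (4/5)(4/5)(4/5) = 64/125; P(data | r = 2) = (3/5)(3/5)(3/5) = 27/125; P(data | r = 4) = (1/5)(1/5)(1/5) = 1/125.
The prior-weighted likelihoods are 1/6 · 64/125 = 32/375, 2/3 · 27/125 = 18/125, 1/6 · 1/125 = 1/750; summing to 173/750.
Hence P(r = 2 | data) = (18/125) / (173/750) = 108/173.

0.6243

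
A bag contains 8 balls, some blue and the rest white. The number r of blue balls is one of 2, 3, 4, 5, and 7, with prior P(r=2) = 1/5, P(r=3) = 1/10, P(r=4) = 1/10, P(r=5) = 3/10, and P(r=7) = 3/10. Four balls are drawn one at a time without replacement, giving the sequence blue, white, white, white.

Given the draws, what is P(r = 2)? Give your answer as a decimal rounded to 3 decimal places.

The likelihood of the observed sequence under each hypothesis: P(data | r = 2) = (2/8)(6/7)(5/6)(4/5) = 0.14286; P(data | r = 3) = (3/8)(5/7)(4/6)(3/5) = 0.10714; P(data | r = 4) = (4/8)(4/7)(3/6)(2/5) = 0.057143; P(data | r = 5) = (5/8)(3/7)(2/6)(1/5) = 0.017857; P(data | r = 7) = (7/8)(1/7)(0/6) = 0.
Multiplying each by its prior: 1/5 · 0.14286 = 0.028571, 1/10 · 0.10714 = 0.010714, 1/10 · 0.057143 = 0.0057143, 3/10 · 0.017857 = 0.0053571, 3/10 · 0 = 0; with total 0.050357.
Therefore the posterior P(r = 2 | data) = (0.028571) / (0.050357) = 0.56738.

0.567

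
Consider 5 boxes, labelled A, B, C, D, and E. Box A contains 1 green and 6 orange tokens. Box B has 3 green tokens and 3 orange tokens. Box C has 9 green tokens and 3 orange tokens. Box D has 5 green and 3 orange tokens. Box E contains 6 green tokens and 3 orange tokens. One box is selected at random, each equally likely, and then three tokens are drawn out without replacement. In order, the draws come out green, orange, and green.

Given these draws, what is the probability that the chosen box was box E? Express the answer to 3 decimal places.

0.266

For each hypothesis, P(data | H) works out to: P(data | box A) = (1/7)(6/6)(0/5) = 0; P(data | box B) = (3/6)(3/5)(2/4) = 0.15; P(data | box C) = (9/12)(3/11)(8/10) = 0.16364; P(data | box D) = (5/8)(3/7)(4/6) = 0.17857; P(data | box E) = (6/9)(3/8)(5/7) = 0.17857.
The prior-weighted likelihoods are 1/5 · 0 = 0, 1/5 · 0.15 = 0.03, 1/5 · 0.16364 = 0.032727, 1/5 · 0.17857 = 0.035714, 1/5 · 0.17857 = 0.035714; summing to 0.13416.
Therefore the posterior P(box E | data) = (0.035714) / (0.13416) = 0.26621.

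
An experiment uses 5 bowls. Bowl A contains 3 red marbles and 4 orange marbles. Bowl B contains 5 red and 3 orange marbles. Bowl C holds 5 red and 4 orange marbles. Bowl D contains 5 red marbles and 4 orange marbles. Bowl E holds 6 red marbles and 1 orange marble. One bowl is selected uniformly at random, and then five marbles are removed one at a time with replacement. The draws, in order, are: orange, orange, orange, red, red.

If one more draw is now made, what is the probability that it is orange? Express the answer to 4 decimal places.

0.4649

For each hypothesis, P(data | H) works out to: P(data | bowl A) = (4/7)(4/7)(4/7)(3/7)(3/7) = 0.034271; P(data | bowl B) = (3/8)(3/8)(3/8)(5/8)(5/8) = 0.020599; P(data | bowl C) = (4/9)(4/9)(4/9)(5/9)(5/9) = 0.027096; P(data | bowl D) = (4/9)(4/9)(4/9)(5/9)(5/9) = 0.027096; P(data | bowl E) = (1/7)(1/7)(1/7)(6/7)(6/7) = 0.002142.
Weighting by the prior gives 1/5 · 0.034271 = 0.0068543, 1/5 · 0.020599 = 0.0041199, 1/5 · 0.027096 = 0.0054192, 1/5 · 0.027096 = 0.0054192, 1/5 · 0.002142 = 0.00042839; with total 0.022241.
Normalising, the posterior is P(bowl A | data) = 0.30818, P(bowl B | data) = 0.18524, P(bowl C | data) = 0.24366, P(bowl D | data) = 0.24366, P(bowl E | data) = 0.019261.
Averaging over the posterior, P(orange next | data) = (4/7)(0.30818) + (3/8)(0.18524) + (4/9)(0.24366) + (4/9)(0.24366) + (1/7)(0.019261) = 0.46491.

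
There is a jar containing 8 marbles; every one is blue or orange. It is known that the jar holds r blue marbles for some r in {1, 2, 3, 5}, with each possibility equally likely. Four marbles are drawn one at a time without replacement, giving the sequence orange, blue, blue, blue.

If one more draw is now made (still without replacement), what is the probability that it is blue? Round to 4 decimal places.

0.4286

Compute the likelihood of the observed sequence for each case: P(data | r = 1) = (7/8)(1/7)(0/6) = 0; P(data | r = 2) = (6/8)(2/7)(1/6)(0/5) = 0; P(data | r = 3) = (5/8)(3/7)(2/6)(1/5) = 1/56; P(data | r = 5) = (3/8)(5/7)(4/6)(3/5) = 3/28.
Weighting by the prior gives 1/4 · 0 = 0, 1/4 · 0 = 0, 1/4 · 1/56 = 1/224, 1/4 · 3/28 = 3/112; summing to 1/32.
Normalising, the posterior is P(r = 1 | data) = 0, P(r = 2 | data) = 0, P(r = 3 | data) = 1/7, P(r = 5 | data) = 6/7.
Averaging over the posterior, P(blue next | data) = (0)(1/7) + (1/2)(6/7) = 3/7.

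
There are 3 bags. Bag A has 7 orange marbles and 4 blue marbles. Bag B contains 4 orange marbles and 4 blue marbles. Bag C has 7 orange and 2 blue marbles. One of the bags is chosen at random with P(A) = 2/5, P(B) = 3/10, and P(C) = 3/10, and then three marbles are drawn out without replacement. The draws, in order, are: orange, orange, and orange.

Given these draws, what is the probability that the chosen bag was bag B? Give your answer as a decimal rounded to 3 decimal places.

The likelihood of the observed sequence under each hypothesis: P(data | bag A) = (7/11)(6/10)(5/9) = 0.21212; P(data | bag B) = (4/8)(3/7)(2/6) = 0.071429; P(data | bag C) = (7/9)(6/8)(5/7) = 0.41667.
Weighting by the prior gives 2/5 · 0.21212 = 0.084848, 3/10 · 0.071429 = 0.021429, 3/10 · 0.41667 = 0.125; these sum to 0.23128.
Hence P(bag B | data) = (0.021429) / (0.23128) = 0.092653.

0.093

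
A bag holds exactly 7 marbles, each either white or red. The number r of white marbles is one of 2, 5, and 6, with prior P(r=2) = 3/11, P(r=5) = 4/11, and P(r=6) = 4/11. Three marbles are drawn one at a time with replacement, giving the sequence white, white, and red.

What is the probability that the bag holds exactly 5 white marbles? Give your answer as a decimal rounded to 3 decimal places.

Compute the likelihood of the observed sequence for each case: P(data | r = 2) = (2/7)(2/7)(5/7) = 0.058309; P(data | r = 5) = (5/7)(5/7)(2/7) = 0.14577; P(data | r = 6) = (6/7)(6/7)(1/7) = 0.10496.
Multiplying each by its prior: 3/11 · 0.058309 = 0.015902, 4/11 · 0.14577 = 0.053008, 4/11 · 0.10496 = 0.038166; summing to 0.10708.
So P(r = 5 | data) = (0.053008) / (0.10708) = 0.49505.

0.495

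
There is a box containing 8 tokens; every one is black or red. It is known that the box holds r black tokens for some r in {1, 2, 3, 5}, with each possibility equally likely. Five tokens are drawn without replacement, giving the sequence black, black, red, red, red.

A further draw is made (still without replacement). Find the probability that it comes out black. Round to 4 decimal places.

0.3333

Compute the likelihood of the observed sequence for each case: P(data | r = 1) = (1/8)(0/7) = 0; P(data | r = 2) = (2/8)(1/7)(6/6)(5/5)(4/4) = 1/28; P(data | r = 3) = (3/8)(2/7)(5/6)(4/5)(3/4) = 3/56; P(data | r = 5) = (5/8)(4/7)(3/6)(2/5)(1/4) = 1/56.
Weighting by the prior gives 1/4 · 0 = 0, 1/4 · 1/28 = 1/112, 1/4 · 3/56 = 3/224, 1/4 · 1/56 = 1/224; with total 3/112.
Normalising, the posterior is P(r = 1 | data) = 0, P(r = 2 | data) = 1/3, P(r = 3 | data) = 1/2, P(r = 5 | data) = 1/6.
The predictive probability is P(black next | data) = (0)(1/3) + (1/3)(1/2) + (1)(1/6) = 1/3.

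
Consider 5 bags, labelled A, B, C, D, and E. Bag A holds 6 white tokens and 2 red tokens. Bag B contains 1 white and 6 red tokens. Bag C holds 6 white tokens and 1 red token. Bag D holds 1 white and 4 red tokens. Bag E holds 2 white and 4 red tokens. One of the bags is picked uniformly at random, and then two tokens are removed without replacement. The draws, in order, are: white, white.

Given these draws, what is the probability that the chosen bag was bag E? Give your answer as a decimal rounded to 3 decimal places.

0.051

For each hypothesis, P(data | H) works out to: P(data | bag A) = (6/8)(5/7) = 15/28; P(data | bag B) = (1/7)(0/6) = 0; P(data | bag C) = (6/7)(5/6) = 5/7; P(data | bag D) = (1/5)(0/4) = 0; P(data | bag E) = (2/6)(1/5) = 1/15.
Weighting by the prior gives 1/5 · 15/28 = 3/28, 1/5 · 0 = 0, 1/5 · 5/7 = 1/7, 1/5 · 0 = 0, 1/5 · 1/15 = 1/75; summing to 79/300.
Therefore the posterior P(bag E | data) = (1/75) / (79/300) = 4/79.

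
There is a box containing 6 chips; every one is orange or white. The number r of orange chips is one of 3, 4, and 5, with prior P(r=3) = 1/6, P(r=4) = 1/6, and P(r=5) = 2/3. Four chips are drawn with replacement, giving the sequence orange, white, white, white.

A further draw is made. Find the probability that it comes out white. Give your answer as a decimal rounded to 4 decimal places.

Compute the likelihood of the observed sequence for each case: P(data | r = 3) = (3/6)(3/6)(3/6)(3/6) = 0.0625; P(data | r = 4) = (4/6)(2/6)(2/6)(2/6) = 0.024691; P(data | r = 5) = (5/6)(1/6)(1/6)(1/6) = 0.003858.
Weighting by the prior gives 1/6 · 0.0625 = 0.010417, 1/6 · 0.024691 = 0.0041152, 2/3 · 0.003858 = 0.002572; summing to 0.017104.
Normalising, the posterior is P(r = 3 | data) = 0.60902, P(r = 4 | data) = 0.2406, P(r = 5 | data) = 0.15038.
So P(white next | data) = Σ P(white next | H) P(H | data) = (1/2)(0.60902) + (1/3)(0.2406) + (1/6)(0.15038) = 0.40977.

0.4098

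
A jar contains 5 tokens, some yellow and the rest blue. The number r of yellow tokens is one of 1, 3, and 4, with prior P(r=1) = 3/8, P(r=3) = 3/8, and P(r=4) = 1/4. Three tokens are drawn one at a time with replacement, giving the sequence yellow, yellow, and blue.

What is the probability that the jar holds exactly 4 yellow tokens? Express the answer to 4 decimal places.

Under each hypothesis, the probability of the observed sequence is: P(data | r = 1) = (1/5)(1/5)(4/5) = 4/125; P(data | r = 3) = (3/5)(3/5)(2/5) = 18/125; P(data | r = 4) = (4/5)(4/5)(1/5) = 16/125.
Multiplying each by its prior: 3/8 · 4/125 = 3/250, 3/8 · 18/125 = 27/500, 1/4 · 16/125 = 4/125; summing to 49/500.
By Bayes' rule, P(r = 4 | data) = (4/125) / (49/500) = 16/49.

0.3265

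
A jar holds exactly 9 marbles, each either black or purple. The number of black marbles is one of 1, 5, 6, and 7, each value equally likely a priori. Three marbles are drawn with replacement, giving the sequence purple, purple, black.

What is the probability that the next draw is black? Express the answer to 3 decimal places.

0.484

Compute the likelihood of the observed sequence for each case: P(data | r = 1) = (8/9)(8/9)(1/9) = 0.087791; P(data | r = 5) = (4/9)(4/9)(5/9) = 0.10974; P(data | r = 6) = (3/9)(3/9)(6/9) = 0.074074; P(data | r = 7) = (2/9)(2/9)(7/9) = 0.038409.
Multiplying each by its prior: 1/4 · 0.087791 = 0.021948, 1/4 · 0.10974 = 0.027435, 1/4 · 0.074074 = 0.018519, 1/4 · 0.038409 = 0.0096022; summing to 0.077503.
Normalising, the posterior is P(r = 1 | data) = 0.28319, P(r = 5 | data) = 0.35398, P(r = 6 | data) = 0.23894, P(r = 7 | data) = 0.12389.
The predictive probability is P(black next | data) = (1/9)(0.28319) + (5/9)(0.35398) + (2/3)(0.23894) + (7/9)(0.12389) = 0.48378.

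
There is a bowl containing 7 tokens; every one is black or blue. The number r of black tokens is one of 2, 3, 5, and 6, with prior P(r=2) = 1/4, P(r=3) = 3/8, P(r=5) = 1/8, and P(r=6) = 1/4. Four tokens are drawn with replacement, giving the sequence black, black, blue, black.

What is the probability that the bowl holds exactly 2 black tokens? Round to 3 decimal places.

0.074

Under each hypothesis, the probability of the observed sequence is: P(data | r = 2) = (2/7)(2/7)(5/7)(2/7) = 0.01666; P(data | r = 3) = (3/7)(3/7)(4/7)(3/7) = 0.044981; P(data | r = 5) = (5/7)(5/7)(2/7)(5/7) = 0.10412; P(data | r = 6) = (6/7)(6/7)(1/7)(6/7) = 0.089963.
Weighting by the prior gives 1/4 · 0.01666 = 0.0041649, 3/8 · 0.044981 = 0.016868, 1/8 · 0.10412 = 0.013015, 1/4 · 0.089963 = 0.022491; with total 0.056539.
Hence P(r = 2 | data) = (0.0041649) / (0.056539) = 0.073665.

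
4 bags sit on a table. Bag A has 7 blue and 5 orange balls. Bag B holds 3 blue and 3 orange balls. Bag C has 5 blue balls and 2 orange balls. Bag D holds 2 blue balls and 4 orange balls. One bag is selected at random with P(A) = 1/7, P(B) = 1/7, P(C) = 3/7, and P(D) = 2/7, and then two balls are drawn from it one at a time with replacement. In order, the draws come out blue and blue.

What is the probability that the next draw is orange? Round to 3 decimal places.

0.364

The likelihood of the observed sequence under each hypothesis: P(data | bag A) = (7/12)(7/12) = 0.34028; P(data | bag B) = (3/6)(3/6) = 0.25; P(data | bag C) = (5/7)(5/7) = 0.5102; P(data | bag D) = (2/6)(2/6) = 0.11111.
Weighting by the prior gives 1/7 · 0.34028 = 0.048611, 1/7 · 0.25 = 0.035714, 3/7 · 0.5102 = 0.21866, 2/7 · 0.11111 = 0.031746; with total 0.33473.
The posterior is then P(bag A | data) = 0.14522, P(bag B | data) = 0.1067, P(bag C | data) = 0.65324, P(bag D | data) = 0.094841.
Averaging over the posterior, P(orange next | data) = (5/12)(0.14522) + (1/2)(0.1067) + (2/7)(0.65324) + (2/3)(0.094841) = 0.36372.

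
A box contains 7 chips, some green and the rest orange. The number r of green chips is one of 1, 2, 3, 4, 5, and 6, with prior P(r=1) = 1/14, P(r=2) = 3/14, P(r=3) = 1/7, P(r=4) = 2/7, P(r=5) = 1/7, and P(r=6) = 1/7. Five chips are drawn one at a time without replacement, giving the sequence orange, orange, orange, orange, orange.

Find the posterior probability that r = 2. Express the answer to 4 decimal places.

For each hypothesis, P(data | H) works out to: P(data | r = 1) = (6/7)(5/6)(4/5)(3/4)(2/3) = 2/7; P(data | r = 2) = (5/7)(4/6)(3/5)(2/4)(1/3) = 1/21; P(data | r = 3) = (4/7)(3/6)(2/5)(1/4)(0/3) = 0; P(data | r = 4) = (3/7)(2/6)(1/5)(0/4) = 0; P(data | r = 5) = (2/7)(1/6)(0/5) = 0; P(data | r = 6) = (1/7)(0/6) = 0.
Multiplying each by its prior: 1/14 · 2/7 = 1/49, 3/14 · 1/21 = 1/98, 1/7 · 0 = 0, 2/7 · 0 = 0, 1/7 · 0 = 0, 1/7 · 0 = 0; these sum to 3/98.
Therefore the posterior P(r = 2 | data) = (1/98) / (3/98) = 1/3.

0.3333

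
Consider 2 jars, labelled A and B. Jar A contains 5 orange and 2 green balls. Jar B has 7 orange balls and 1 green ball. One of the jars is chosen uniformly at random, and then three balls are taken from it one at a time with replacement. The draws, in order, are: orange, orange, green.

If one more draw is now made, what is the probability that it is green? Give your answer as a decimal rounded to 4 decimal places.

For each hypothesis, P(data | H) works out to: P(data | jar A) = (5/7)(5/7)(2/7) = 0.14577; P(data | jar B) = (7/8)(7/8)(1/8) = 0.095703.
The prior-weighted likelihoods are 1/2 · 0.14577 = 0.072886, 1/2 · 0.095703 = 0.047852; summing to 0.12074.
Normalising, the posterior is P(jar A | data) = 0.60367, P(jar B | data) = 0.39633.
The predictive probability is P(green next | data) = (2/7)(0.60367) + (1/8)(0.39633) = 0.22202.

0.2220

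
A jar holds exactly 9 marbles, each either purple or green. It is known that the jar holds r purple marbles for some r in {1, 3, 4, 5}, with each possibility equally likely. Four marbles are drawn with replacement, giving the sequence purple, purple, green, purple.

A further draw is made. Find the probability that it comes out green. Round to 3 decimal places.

0.520

The likelihood of the observed sequence under each hypothesis: P(data | r = 1) = (1/9)(1/9)(8/9)(1/9) = 0.0012193; P(data | r = 3) = (3/9)(3/9)(6/9)(3/9) = 0.024691; P(data | r = 4) = (4/9)(4/9)(5/9)(4/9) = 0.048773; P(data | r = 5) = (5/9)(5/9)(4/9)(5/9) = 0.076208.
The prior-weighted likelihoods are 1/4 · 0.0012193 = 0.00030483, 1/4 · 0.024691 = 0.0061728, 1/4 · 0.048773 = 0.012193, 1/4 · 0.076208 = 0.019052; these sum to 0.037723.
The posterior is then P(r = 1 | data) = 0.0080808, P(r = 3 | data) = 0.16364, P(r = 4 | data) = 0.32323, P(r = 5 | data) = 0.50505.
So P(green next | data) = Σ P(green next | H) P(H | data) = (8/9)(0.0080808) + (2/3)(0.16364) + (5/9)(0.32323) + (4/9)(0.50505) = 0.52031.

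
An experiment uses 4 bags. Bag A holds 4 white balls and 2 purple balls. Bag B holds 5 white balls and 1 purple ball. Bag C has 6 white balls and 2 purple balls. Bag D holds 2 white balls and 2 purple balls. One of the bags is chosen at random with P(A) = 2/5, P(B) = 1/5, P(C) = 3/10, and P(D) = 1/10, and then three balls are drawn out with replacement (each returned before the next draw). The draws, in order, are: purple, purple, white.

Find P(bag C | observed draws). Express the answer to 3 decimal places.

For each hypothesis, P(data | H) works out to: P(data | bag A) = (2/6)(2/6)(4/6) = 0.074074; P(data | bag B) = (1/6)(1/6)(5/6) = 0.023148; P(data | bag C) = (2/8)(2/8)(6/8) = 0.046875; P(data | bag D) = (2/4)(2/4)(2/4) = 0.125.
Multiplying each by its prior: 2/5 · 0.074074 = 0.02963, 1/5 · 0.023148 = 0.0046296, 3/10 · 0.046875 = 0.014063, 1/10 · 0.125 = 0.0125; summing to 0.060822.
By Bayes' rule, P(bag C | data) = (0.014063) / (0.060822) = 0.23121.

0.231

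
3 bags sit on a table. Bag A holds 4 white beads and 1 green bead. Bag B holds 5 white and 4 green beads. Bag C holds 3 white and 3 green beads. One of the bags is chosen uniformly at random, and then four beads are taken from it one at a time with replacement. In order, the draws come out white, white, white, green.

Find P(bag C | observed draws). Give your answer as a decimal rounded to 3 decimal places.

0.259

For each hypothesis, P(data | H) works out to: P(data | bag A) = (4/5)(4/5)(4/5)(1/5) = 0.1024; P(data | bag B) = (5/9)(5/9)(5/9)(4/9) = 0.076208; P(data | bag C) = (3/6)(3/6)(3/6)(3/6) = 0.0625.
Weighting by the prior gives 1/3 · 0.1024 = 0.034133, 1/3 · 0.076208 = 0.025403, 1/3 · 0.0625 = 0.020833; these sum to 0.080369.
So P(bag C | data) = (0.020833) / (0.080369) = 0.25922.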